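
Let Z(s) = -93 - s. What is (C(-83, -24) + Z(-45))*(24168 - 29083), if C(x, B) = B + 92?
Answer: -98300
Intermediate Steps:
C(x, B) = 92 + B
(C(-83, -24) + Z(-45))*(24168 - 29083) = ((92 - 24) + (-93 - 1*(-45)))*(24168 - 29083) = (68 + (-93 + 45))*(-4915) = (68 - 48)*(-4915) = 20*(-4915) = -98300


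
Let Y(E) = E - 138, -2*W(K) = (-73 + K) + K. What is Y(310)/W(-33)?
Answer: 344/139 ≈ 2.4748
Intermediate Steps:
W(K) = 73/2 - K (W(K) = -((-73 + K) + K)/2 = -(-73 + 2*K)/2 = 73/2 - K)
Y(E) = -138 + E
Y(310)/W(-33) = (-138 + 310)/(73/2 - 1*(-33)) = 172/(73/2 + 33) = 172/(139/2) = 172*(2/139) = 344/139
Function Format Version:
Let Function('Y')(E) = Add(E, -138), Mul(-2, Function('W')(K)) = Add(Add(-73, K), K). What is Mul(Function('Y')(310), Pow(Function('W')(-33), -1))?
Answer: Rational(344, 139) ≈ 2.4748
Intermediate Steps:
Function('W')(K) = Add(Rational(73, 2), Mul(-1, K)) (Function('W')(K) = Mul(Rational(-1, 2), Add(Add(-73, K), K)) = Mul(Rational(-1, 2), Add(-73, Mul(2, K))) = Add(Rational(73, 2), Mul(-1, K)))
Function('Y')(E) = Add(-138, E)
Mul(Function('Y')(310), Pow(Function('W')(-33), -1)) = Mul(Add(-138, 310), Pow(Add(Rational(73, 2), Mul(-1, -33)), -1)) = Mul(172, Pow(Add(Rational(73, 2), 33), -1)) = Mul(172, Pow(Rational(139, 2), -1)) = Mul(172, Rational(2, 139)) = Rational(344, 139)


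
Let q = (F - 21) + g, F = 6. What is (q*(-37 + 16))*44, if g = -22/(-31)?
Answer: 409332/31 ≈ 13204.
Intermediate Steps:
g = 22/31 (g = -22*(-1/31) = 22/31 ≈ 0.70968)
q = -443/31 (q = (6 - 21) + 22/31 = -15 + 22/31 = -443/31 ≈ -14.290)
(q*(-37 + 16))*44 = -443*(-37 + 16)/31*44 = -443/31*(-21)*44 = (9303/31)*44 = 409332/31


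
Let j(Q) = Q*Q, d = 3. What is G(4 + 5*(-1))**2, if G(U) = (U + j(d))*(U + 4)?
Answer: 576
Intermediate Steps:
j(Q) = Q**2
G(U) = (4 + U)*(9 + U) (G(U) = (U + 3**2)*(U + 4) = (U + 9)*(4 + U) = (9 + U)*(4 + U) = (4 + U)*(9 + U))
G(4 + 5*(-1))**2 = (36 + (4 + 5*(-1))**2 + 13*(4 + 5*(-1)))**2 = (36 + (4 - 5)**2 + 13*(4 - 5))**2 = (36 + (-1)**2 + 13*(-1))**2 = (36 + 1 - 13)**2 = 24**2 = 576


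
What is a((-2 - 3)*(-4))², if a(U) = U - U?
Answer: 0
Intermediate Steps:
a(U) = 0
a((-2 - 3)*(-4))² = 0² = 0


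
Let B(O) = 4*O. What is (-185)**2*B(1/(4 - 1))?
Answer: 136900/3 ≈ 45633.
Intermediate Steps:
(-185)**2*B(1/(4 - 1)) = (-185)**2*(4/(4 - 1)) = 34225*(4/3) = 136900/3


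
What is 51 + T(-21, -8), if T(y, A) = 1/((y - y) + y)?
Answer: 1070/21 ≈ 50.952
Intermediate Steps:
T(y, A) = 1/y (T(y, A) = 1/(0 + y) = 1/y)
51 + T(-21, -8) = 51 + 1/(-21) = 51 - 1/21 = 1070/21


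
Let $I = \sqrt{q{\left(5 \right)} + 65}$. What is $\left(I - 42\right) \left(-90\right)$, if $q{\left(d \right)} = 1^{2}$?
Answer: $3780 - 90 \sqrt{66} \approx 3048.8$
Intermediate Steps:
$q{\left(d \right)} = 1$
$I = \sqrt{66}$ ($I = \sqrt{1 + 65} = \sqrt{66} \approx 8.124$)
$\left(I - 42\right) \left(-90\right) = \left(\sqrt{66} - 42\right) \left(-90\right) = \left(-42 + \sqrt{66}\right) \left(-90\right) = 3780 - 90 \sqrt{66}$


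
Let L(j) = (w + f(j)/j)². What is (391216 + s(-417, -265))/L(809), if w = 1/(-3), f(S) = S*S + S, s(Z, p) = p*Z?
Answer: 4515489/5900041 ≈ 0.76533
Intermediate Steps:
s(Z, p) = Z*p
f(S) = S + S² (f(S) = S² + S = S + S²)
w = -⅓ ≈ -0.33333
L(j) = (⅔ + j)² (L(j) = (-⅓ + (j*(1 + j))/j)² = (-⅓ + (1 + j))² = (⅔ + j)²)
(391216 + s(-417, -265))/L(809) = (391216 - 417*(-265))/(((2 + 3*809)²/9)) = (391216 + 110505)/(((2 + 2427)²/9)) = 501721/(((⅑)*2429²)) = 501721/(((⅑)*5900041)) = 501721/(5900041/9) = 501721*(9/5900041) = 4515489/5900041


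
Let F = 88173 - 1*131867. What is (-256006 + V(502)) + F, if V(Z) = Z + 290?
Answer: -298908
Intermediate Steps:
V(Z) = 290 + Z
F = -43694 (F = 88173 - 131867 = -43694)
(-256006 + V(502)) + F = (-256006 + (290 + 502)) - 43694 = (-256006 + 792) - 43694 = -255214 - 43694 = -298908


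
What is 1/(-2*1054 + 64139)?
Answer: 1/62031 ≈ 1.6121e-5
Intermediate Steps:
1/(-2*1054 + 64139) = 1/(-2108 + 64139) = 1/62031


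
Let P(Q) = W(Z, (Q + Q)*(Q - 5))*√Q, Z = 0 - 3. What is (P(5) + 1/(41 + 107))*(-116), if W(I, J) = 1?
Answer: -29/37 - 116*√5 ≈ -260.17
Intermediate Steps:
Z = -3
P(Q) = √Q (P(Q) = 1*√Q = √Q)
(P(5) + 1/(41 + 107))*(-116) = (√5 + 1/(41 + 107))*(-116) = (√5 + 1/148)*(-116) = (1/148 + √5)*(-116) = -29/37 - 116*√5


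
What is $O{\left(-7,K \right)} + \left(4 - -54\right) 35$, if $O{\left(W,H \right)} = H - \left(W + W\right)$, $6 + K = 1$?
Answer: $2039$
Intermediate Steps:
$K = -5$ ($K = -6 + 1 = -5$)
$O{\left(W,H \right)} = H - 2 W$
$O{\left(-7,K \right)} + \left(4 - -54\right) 35 = \left(-5 - -14\right) + \left(4 - -54\right) 35 = \left(-5 + 14\right) + \left(4 + 54\right) 35 = 9 + 58 \cdot 35 = 9 + 2030 = 2039$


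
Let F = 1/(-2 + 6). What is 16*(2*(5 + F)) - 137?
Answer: 31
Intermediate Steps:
F = 1/4 ≈ 0.25000
16*(2*(5 + F)) - 137 = 16*(2*(5 + 1/4)) - 137 = 16*(2*(21/4)) - 137 = 16*(21/2) - 137 = 168 - 137 = 31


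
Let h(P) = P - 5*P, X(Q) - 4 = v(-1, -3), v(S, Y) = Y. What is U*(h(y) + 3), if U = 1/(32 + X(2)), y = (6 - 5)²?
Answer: -1/33 ≈ -0.030303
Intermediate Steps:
y = 1 (y = 1² = 1)
X(Q) = 1 (X(Q) = 4 - 3 = 1)
h(P) = -4*P
U = 1/33 (U = 1/(32 + 1) = 1/33 ≈ 0.030303)
U*(h(y) + 3) = (-4*1 + 3)/33 = (-4 + 3)/33 = (1/33)*(-1) = -1/33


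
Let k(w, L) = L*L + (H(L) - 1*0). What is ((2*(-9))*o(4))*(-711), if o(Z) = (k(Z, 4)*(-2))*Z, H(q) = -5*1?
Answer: -1126224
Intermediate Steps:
H(q) = -5
k(w, L) = -5 + L**2 (k(w, L) = L*L + (-5 - 1*0) = L**2 + (-5 + 0) = L**2 - 5 = -5 + L**2)
o(Z) = -22*Z (o(Z) = ((-5 + 4**2)*(-2))*Z = ((-5 + 16)*(-2))*Z = (11*(-2))*Z = -22*Z)
((2*(-9))*o(4))*(-711) = ((2*(-9))*(-22*4))*(-711) = -18*(-88)*(-711) = 1584*(-711) = -1126224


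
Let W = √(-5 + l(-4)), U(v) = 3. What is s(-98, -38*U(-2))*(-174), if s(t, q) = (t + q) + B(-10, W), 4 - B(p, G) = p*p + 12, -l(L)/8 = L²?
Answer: 55680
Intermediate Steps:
l(L) = -8*L²
W = I*√133 (W = √(-5 - 8*(-4)²) = √(-5 - 8*16) = √(-5 - 128) = √(-133) = I*√133 ≈ 11.533*I)
B(p, G) = -8 - p² (B(p, G) = 4 - (p*p + 12) = 4 - (p² + 12) = 4 - (12 + p²) = 4 + (-12 - p²) = -8 - p²)
s(t, q) = -108 + q + t (s(t, q) = (t + q) + (-8 - 1*(-10)²) = (q + t) + (-8 - 1*100) = (q + t) + (-8 - 100) = (q + t) - 108 = -108 + q + t)
s(-98, -38*U(-2))*(-174) = (-108 - 38*3 - 98)*(-174) = (-108 - 114 - 98)*(-174) = -320*(-174) = 55680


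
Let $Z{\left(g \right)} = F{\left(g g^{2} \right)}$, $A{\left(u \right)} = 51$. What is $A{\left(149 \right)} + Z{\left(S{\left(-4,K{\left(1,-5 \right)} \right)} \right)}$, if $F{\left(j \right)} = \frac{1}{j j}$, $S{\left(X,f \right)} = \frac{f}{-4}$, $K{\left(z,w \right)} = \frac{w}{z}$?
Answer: $\frac{800971}{15625} \approx 51.262$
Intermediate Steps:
$S{\left(X,f \right)} = - \frac{f}{4}$ ($S{\left(X,f \right)} = f \left(- \frac{1}{4}\right) = - \frac{f}{4}$)
$F{\left(j \right)} = \frac{1}{j^{2}}$
$Z{\left(g \right)} = \frac{1}{g^{6}}$
$A{\left(149 \right)} + Z{\left(S{\left(-4,K{\left(1,-5 \right)} \right)} \right)} = 51 + \frac{1}{\frac{15625}{4096}} = 51 + \frac{4096}{15625} = \frac{800971}{15625}$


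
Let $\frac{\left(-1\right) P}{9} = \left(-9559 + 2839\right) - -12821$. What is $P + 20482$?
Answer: $-34427$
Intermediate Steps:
$P = -54909$ ($P = - 9 \left(\left(-9559 + 2839\right) - -12821\right) = - 9 \left(-6720 + 12821\right) = \left(-9\right) 6101 = -54909$)
$P + 20482 = -54909 + 20482 = -34427$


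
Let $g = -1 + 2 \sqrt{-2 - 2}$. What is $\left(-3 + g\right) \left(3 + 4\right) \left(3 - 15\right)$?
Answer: $336 - 336 i \approx 336.0 - 336.0 i$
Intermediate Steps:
$g = -1 + 4 i$ ($g = -1 + 2 \sqrt{-4} = -1 + 2 \cdot 2 i = -1 + 4 i \approx -1.0 + 4.0 i$)
$\left(-3 + g\right) \left(3 + 4\right) \left(3 - 15\right) = \left(-3 - \left(1 - 4 i\right)\right) \left(3 + 4\right) \left(3 - 15\right) = \left(-4 + 4 i\right) 7 \left(-12\right) = \left(-28 + 28 i\right) \left(-12\right) = 336 - 336 i$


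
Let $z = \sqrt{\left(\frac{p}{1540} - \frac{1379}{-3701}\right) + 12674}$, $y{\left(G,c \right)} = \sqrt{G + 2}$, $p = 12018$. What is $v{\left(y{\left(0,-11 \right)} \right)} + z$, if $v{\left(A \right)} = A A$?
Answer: $2 + \frac{\sqrt{102994352943342630}}{2849770} \approx 114.62$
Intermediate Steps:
$y{\left(G,c \right)} = \sqrt{2 + G}$
$z = \frac{\sqrt{102994352943342630}}{2849770}$ ($z = \sqrt{\left(\frac{12018}{1540} - \frac{1379}{-3701}\right) + 12674} = \sqrt{\left(12018 \cdot \frac{1}{1540} - - \frac{1379}{3701}\right) + 12674} = \sqrt{\left(\frac{6009}{770} + \frac{1379}{3701}\right) + 12674} = \sqrt{\frac{23301139}{2849770} + 12674} = \sqrt{\frac{36141286119}{2849770}} = \frac{\sqrt{102994352943342630}}{2849770} \approx 112.62$)
$v{\left(A \right)} = A^{2}$
$v{\left(y{\left(0,-11 \right)} \right)} + z = \left(\sqrt{2 + 0}\right)^{2} + \frac{\sqrt{102994352943342630}}{2849770} = \left(\sqrt{2}\right)^{2} + \frac{\sqrt{102994352943342630}}{2849770} = 2 + \frac{\sqrt{102994352943342630}}{2849770}$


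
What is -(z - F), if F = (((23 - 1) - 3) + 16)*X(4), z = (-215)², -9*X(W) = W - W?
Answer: -46225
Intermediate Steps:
X(W) = 0 (X(W) = -(W - W)/9 = -⅑*0 = 0)
z = 46225
F = 0 (F = (((23 - 1) - 3) + 16)*0 = ((22 - 3) + 16)*0 = (19 + 16)*0 = 35*0 = 0)
-(z - F) = -(46225 - 1*0) = -(46225 + 0) = -1*46225 = -46225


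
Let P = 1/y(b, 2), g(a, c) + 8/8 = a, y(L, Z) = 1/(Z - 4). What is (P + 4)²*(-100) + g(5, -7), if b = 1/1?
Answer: -396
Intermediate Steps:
b = 1
y(L, Z) = 1/(-4 + Z)
g(a, c) = -1 + a
P = -2 (P = 1/1/(-4 + 2) = 1/1/(-2) = 1/(-½) = 1*(-2) = -2)
(P + 4)²*(-100) + g(5, -7) = (-2 + 4)²*(-100) + (-1 + 5) = 2²*(-100) + 4 = 4*(-100) + 4 = -400 + 4 = -396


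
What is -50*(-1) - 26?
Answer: 24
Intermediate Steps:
-50*(-1) - 26 = 50 - 26 = 24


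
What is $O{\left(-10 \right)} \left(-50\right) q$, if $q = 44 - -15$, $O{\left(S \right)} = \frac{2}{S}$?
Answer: $590$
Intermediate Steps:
$q = 59$ ($q = 44 + 15 = 59$)
$O{\left(-10 \right)} \left(-50\right) q = \frac{2}{-10} \left(-50\right) 59 = 2 \left(- \frac{1}{10}\right) \left(-50\right) 59 = \left(- \frac{1}{5}\right) \left(-50\right) 59 = 10 \cdot 59 = 590$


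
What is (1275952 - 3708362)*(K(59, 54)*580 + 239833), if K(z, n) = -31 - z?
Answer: -456400385530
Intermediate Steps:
(1275952 - 3708362)*(K(59, 54)*580 + 239833) = (1275952 - 3708362)*((-31 - 1*59)*580 + 239833) = -2432410*((-31 - 59)*580 + 239833) = -2432410*(-90*580 + 239833) = -2432410*(-52200 + 239833) = -2432410*187633 = -456400385530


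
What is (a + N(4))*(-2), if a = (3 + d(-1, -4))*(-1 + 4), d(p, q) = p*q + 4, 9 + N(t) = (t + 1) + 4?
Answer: -66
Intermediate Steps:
N(t) = -4 + t (N(t) = -9 + ((t + 1) + 4) = -9 + ((1 + t) + 4) = -9 + (5 + t) = -4 + t)
d(p, q) = 4 + p*q
a = 33 (a = (3 + (4 - 1*(-4)))*(-1 + 4) = (3 + (4 + 4))*3 = (3 + 8)*3 = 11*3 = 33)
(a + N(4))*(-2) = (33 + (-4 + 4))*(-2) = (33 + 0)*(-2) = 33*(-2) = -66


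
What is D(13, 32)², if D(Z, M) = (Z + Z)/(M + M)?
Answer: 169/1024 ≈ 0.16504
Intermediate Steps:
D(Z, M) = Z/M (D(Z, M) = (2*Z)/((2*M)) = (2*Z)*(1/(2*M)) = Z/M)
D(13, 32)² = (13/32)² = 169/1024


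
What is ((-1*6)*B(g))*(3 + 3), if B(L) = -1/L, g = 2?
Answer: 18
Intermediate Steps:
((-1*6)*B(g))*(3 + 3) = ((-1*6)*(-1/2))*(3 + 3) = -(-6)/2*6 = -6*(-½)*6 = 3*6 = 18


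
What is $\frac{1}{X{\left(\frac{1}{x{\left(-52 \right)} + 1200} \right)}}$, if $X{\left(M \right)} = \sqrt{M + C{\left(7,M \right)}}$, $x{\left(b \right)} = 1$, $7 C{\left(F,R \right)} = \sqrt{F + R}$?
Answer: $\frac{\sqrt{8407}}{\sqrt{7 + 2 \sqrt{2524502}}} \approx 1.6247$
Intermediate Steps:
$C{\left(F,R \right)} = \frac{\sqrt{F + R}}{7}$
$X{\left(M \right)} = \sqrt{M + \frac{\sqrt{7 + M}}{7}}$
$\frac{1}{X{\left(\frac{1}{x{\left(-52 \right)} + 1200} \right)}} = \frac{1}{\frac{1}{7} \sqrt{7 \sqrt{7 + \frac{1}{1 + 1200}} + \frac{49}{1 + 1200}}} = \frac{1}{\frac{1}{7} \sqrt{7 \sqrt{7 + \frac{1}{1201}} + \frac{49}{1201}}} = \frac{1}{\frac{1}{7} \sqrt{7 \sqrt{7 + \frac{1}{1201}} + 49 \cdot \frac{1}{1201}}} = \frac{1}{\frac{1}{7} \sqrt{7 \sqrt{\frac{8408}{1201}} + \frac{49}{1201}}} = \frac{1}{\frac{1}{7} \sqrt{7 \frac{2 \sqrt{2524502}}{1201} + \frac{49}{1201}}} = \frac{1}{\frac{1}{7} \sqrt{\frac{14 \sqrt{2524502}}{1201} + \frac{49}{1201}}} = \frac{1}{\frac{1}{7} \sqrt{\frac{49}{1201} + \frac{14 \sqrt{2524502}}{1201}}} = \frac{7}{\sqrt{\frac{49}{1201} + \frac{14 \sqrt{2524502}}{1201}}}$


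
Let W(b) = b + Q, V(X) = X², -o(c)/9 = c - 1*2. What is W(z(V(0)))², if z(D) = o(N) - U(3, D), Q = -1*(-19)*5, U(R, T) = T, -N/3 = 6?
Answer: 75625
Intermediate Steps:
N = -18 (N = -3*6 = -18)
Q = 95 (Q = 19*5 = 95)
o(c) = 18 - 9*c (o(c) = -9*(c - 1*2) = -9*(c - 2) = -9*(-2 + c) = 18 - 9*c)
z(D) = 180 - D (z(D) = (18 - 9*(-18)) - D = (18 + 162) - D = 180 - D)
W(b) = 95 + b (W(b) = b + 95 = 95 + b)
W(z(V(0)))² = (95 + (180 - 1*0²))² = (95 + (180 - 1*0))² = (95 + (180 + 0))² = (95 + 180)² = 275² = 75625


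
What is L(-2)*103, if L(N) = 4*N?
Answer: -824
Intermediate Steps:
L(-2)*103 = (4*(-2))*103 = -8*103 = -824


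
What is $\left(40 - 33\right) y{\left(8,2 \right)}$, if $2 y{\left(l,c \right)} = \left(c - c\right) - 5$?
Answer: $- \frac{35}{2} \approx -17.5$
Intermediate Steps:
$y{\left(l,c \right)} = - \frac{5}{2}$ ($y{\left(l,c \right)} = \frac{\left(c - c\right) - 5}{2} = \frac{0 - 5}{2} = \frac{1}{2} \left(-5\right) = - \frac{5}{2}$)
$\left(40 - 33\right) y{\left(8,2 \right)} = \left(40 - 33\right) \left(- \frac{5}{2}\right) = 7 \left(- \frac{5}{2}\right) = - \frac{35}{2}$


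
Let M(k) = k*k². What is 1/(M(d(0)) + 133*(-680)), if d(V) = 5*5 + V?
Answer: -1/74815 ≈ -1.3366e-5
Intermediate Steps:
d(V) = 25 + V
M(k) = k³
1/(M(d(0)) + 133*(-680)) = 1/((25 + 0)³ + 133*(-680)) = 1/(25³ - 90440) = 1/(15625 - 90440) = 1/(-74815) = -1/74815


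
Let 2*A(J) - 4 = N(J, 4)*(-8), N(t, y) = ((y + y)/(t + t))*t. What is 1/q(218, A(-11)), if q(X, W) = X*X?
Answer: 1/47524 ≈ 2.1042e-5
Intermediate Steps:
N(t, y) = y (N(t, y) = ((2*y)/((2*t)))*t = ((2*y)*(1/(2*t)))*t = (y/t)*t = y)
A(J) = -14 (A(J) = 2 + (4*(-8))/2 = 2 + (½)*(-32) = 2 - 16 = -14)
q(X, W) = X²
1/q(218, A(-11)) = 1/(218²) = 1/47524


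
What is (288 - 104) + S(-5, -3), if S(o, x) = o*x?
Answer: 199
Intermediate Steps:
(288 - 104) + S(-5, -3) = (288 - 104) - 5*(-3) = 184 + 15 = 199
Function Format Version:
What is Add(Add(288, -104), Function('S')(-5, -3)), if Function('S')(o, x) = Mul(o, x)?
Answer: 199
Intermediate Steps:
Add(Add(288, -104), Function('S')(-5, -3)) = Add(Add(288, -104), Mul(-5, -3)) = Add(184, 15) = 199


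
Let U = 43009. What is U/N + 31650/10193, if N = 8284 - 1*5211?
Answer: 535651187/31323089 ≈ 17.101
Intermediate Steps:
N = 3073 (N = 8284 - 5211 = 3073)
U/N + 31650/10193 = 43009/3073 + 31650/10193 = 535651187/31323089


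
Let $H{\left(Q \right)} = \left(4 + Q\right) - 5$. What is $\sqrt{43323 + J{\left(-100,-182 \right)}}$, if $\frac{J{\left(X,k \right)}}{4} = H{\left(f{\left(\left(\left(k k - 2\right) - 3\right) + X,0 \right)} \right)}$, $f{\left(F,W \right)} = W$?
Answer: $\sqrt{43319} \approx 208.13$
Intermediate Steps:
$H{\left(Q \right)} = -1 + Q$
$J{\left(X,k \right)} = -4$ ($J{\left(X,k \right)} = 4 \left(-1 + 0\right) = 4 \left(-1\right) = -4$)
$\sqrt{43323 + J{\left(-100,-182 \right)}} = \sqrt{43323 - 4} = \sqrt{43319}$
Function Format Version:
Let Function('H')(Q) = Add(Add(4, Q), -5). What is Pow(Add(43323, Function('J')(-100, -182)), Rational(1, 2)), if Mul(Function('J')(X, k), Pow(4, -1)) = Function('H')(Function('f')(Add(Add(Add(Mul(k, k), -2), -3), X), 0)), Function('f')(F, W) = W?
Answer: Pow(43319, Rational(1, 2)) ≈ 208.13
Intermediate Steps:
Function('H')(Q) = Add(-1, Q)
Function('J')(X, k) = -4 (Function('J')(X, k) = Mul(4, Add(-1, 0)) = Mul(4, -1) = -4)
Pow(Add(43323, Function('J')(-100, -182)), Rational(1, 2)) = Pow(Add(43323, -4), Rational(1, 2)) = Pow(43319, Rational(1, 2))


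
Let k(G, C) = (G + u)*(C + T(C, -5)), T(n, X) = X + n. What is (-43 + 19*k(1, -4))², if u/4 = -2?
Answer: 2842596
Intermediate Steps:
u = -8 (u = 4*(-2) = -8)
k(G, C) = (-8 + G)*(-5 + 2*C) (k(G, C) = (G - 8)*(C + (-5 + C)) = (-8 + G)*(-5 + 2*C))
(-43 + 19*k(1, -4))² = (-43 + 19*(40 - 16*(-4) - 4*1 + 1*(-5 - 4)))² = (-43 + 19*(40 + 64 - 4 + 1*(-9)))² = (-43 + 19*(40 + 64 - 4 - 9))² = (-43 + 19*91)² = (-43 + 1729)² = 1686² = 2842596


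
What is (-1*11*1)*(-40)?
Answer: 440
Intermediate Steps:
(-1*11*1)*(-40) = -11*1*(-40) = -11*(-40) = 440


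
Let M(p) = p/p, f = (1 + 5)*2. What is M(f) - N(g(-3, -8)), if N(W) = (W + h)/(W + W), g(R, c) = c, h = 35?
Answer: 43/16 ≈ 2.6875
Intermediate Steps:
f = 12 (f = 6*2 = 12)
N(W) = (35 + W)/(2*W) (N(W) = (W + 35)/(W + W) = (35 + W)/((2*W)) = (35 + W)*(1/(2*W)) = (35 + W)/(2*W))
M(p) = 1
M(f) - N(g(-3, -8)) = 1 - (35 - 8)/(2*(-8)) = 1 - (-1)*27/(2*8) = 1 - 1*(-27/16) = 1 + 27/16 = 43/16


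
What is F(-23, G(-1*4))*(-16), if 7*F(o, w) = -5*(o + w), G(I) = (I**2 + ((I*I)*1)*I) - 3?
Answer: -5920/7 ≈ -845.71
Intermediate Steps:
G(I) = -3 + I**2 + I**3 (G(I) = (I**2 + (I**2*1)*I) - 3 = (I**2 + I**2*I) - 3 = (I**2 + I**3) - 3 = -3 + I**2 + I**3)
F(o, w) = -5*o/7 - 5*w/7 (F(o, w) = (-5*(o + w))/7 = (-5*o - 5*w)/7 = -5*o/7 - 5*w/7)
F(-23, G(-1*4))*(-16) = (-5/7*(-23) - 5*(-3 + (-1*4)**2 + (-1*4)**3)/7)*(-16) = (115/7 - 5*(-3 + (-4)**2 + (-4)**3)/7)*(-16) = (115/7 - 5*(-3 + 16 - 64)/7)*(-16) = (115/7 - 5/7*(-51))*(-16) = (115/7 + 255/7)*(-16) = (370/7)*(-16) = -5920/7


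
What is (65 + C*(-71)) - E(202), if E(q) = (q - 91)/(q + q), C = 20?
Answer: -547531/404 ≈ -1355.3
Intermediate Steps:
E(q) = (-91 + q)/(2*q) (E(q) = (-91 + q)/((2*q)) = (-91 + q)*(1/(2*q)) = (-91 + q)/(2*q))
(65 + C*(-71)) - E(202) = (65 + 20*(-71)) - (-91 + 202)/(2*202) = (65 - 1420) - 111/(2*202) = -1355 - 1*111/404 = -1355 - 111/404 = -547531/404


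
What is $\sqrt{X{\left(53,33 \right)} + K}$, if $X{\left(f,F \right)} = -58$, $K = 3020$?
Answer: $\sqrt{2962} \approx 54.424$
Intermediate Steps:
$\sqrt{X{\left(53,33 \right)} + K} = \sqrt{-58 + 3020} = \sqrt{2962}$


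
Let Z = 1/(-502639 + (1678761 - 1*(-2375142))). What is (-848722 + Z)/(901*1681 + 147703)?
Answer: -3014035884607/5903209326976 ≈ -0.51058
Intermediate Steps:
Z = 1/3551264 (Z = 1/(-502639 + (1678761 + 2375142)) = 1/(-502639 + 4053903) = 1/3551264 ≈ 2.8159e-7)
(-848722 + Z)/(901*1681 + 147703) = (-848722 + 1/3551264)/(901*1681 + 147703) = -3014035884607/(3551264*(1514581 + 147703)) = -3014035884607/3551264/1662284 = -3014035884607/3551264*1/1662284 = -3014035884607/5903209326976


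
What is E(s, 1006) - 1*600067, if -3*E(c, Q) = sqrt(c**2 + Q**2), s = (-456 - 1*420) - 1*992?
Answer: -600067 - 2*sqrt(1125365)/3 ≈ -6.0077e+5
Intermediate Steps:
s = -1868 (s = (-456 - 420) - 992 = -876 - 992 = -1868)
E(c, Q) = -sqrt(Q**2 + c**2)/3 (E(c, Q) = -sqrt(c**2 + Q**2)/3 = -sqrt(Q**2 + c**2)/3)
E(s, 1006) - 1*600067 = -sqrt(1006**2 + (-1868)**2)/3 - 1*600067 = -sqrt(1012036 + 3489424)/3 - 600067 = -2*sqrt(1125365)/3 - 600067 = -600067 - 2*sqrt(1125365)/3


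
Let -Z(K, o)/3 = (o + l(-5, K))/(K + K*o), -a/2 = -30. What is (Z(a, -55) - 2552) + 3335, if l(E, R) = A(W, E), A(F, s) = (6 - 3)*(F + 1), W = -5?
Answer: 845573/1080 ≈ 782.94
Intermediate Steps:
a = 60 (a = -2*(-30) = 60)
A(F, s) = 3 + 3*F (A(F, s) = 3*(1 + F) = 3 + 3*F)
l(E, R) = -12 (l(E, R) = 3 + 3*(-5) = 3 - 15 = -12)
Z(K, o) = -3*(-12 + o)/(K + K*o) (Z(K, o) = -3*(o - 12)/(K + K*o) = -3*(-12 + o)/(K + K*o))
(Z(a, -55) - 2552) + 3335 = (3*(12 - 1*(-55))/(60*(1 - 55)) - 2552) + 3335 = (3*(1/60)*(12 + 55)/(-54) - 2552) + 3335 = (3*(1/60)*(-1/54)*67 - 2552) + 3335 = (-67/1080 - 2552) + 3335 = -2756227/1080 + 3335 = 845573/1080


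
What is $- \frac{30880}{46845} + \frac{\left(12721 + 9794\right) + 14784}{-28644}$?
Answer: $- \frac{175453225}{89455212} \approx -1.9614$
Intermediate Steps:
$- \frac{30880}{46845} + \frac{\left(12721 + 9794\right) + 14784}{-28644} = \left(-30880\right) \frac{1}{46845} + \left(22515 + 14784\right) \left(- \frac{1}{28644}\right) = - \frac{6176}{9369} + 37299 \left(- \frac{1}{28644}\right) = - \frac{6176}{9369} - \frac{12433}{9548} = - \frac{175453225}{89455212}$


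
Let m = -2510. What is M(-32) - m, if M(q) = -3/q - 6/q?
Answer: 80329/32 ≈ 2510.3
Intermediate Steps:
M(q) = -9/q
M(-32) - m = -9/(-32) - 1*(-2510) = -9*(-1/32) + 2510 = 9/32 + 2510 = 80329/32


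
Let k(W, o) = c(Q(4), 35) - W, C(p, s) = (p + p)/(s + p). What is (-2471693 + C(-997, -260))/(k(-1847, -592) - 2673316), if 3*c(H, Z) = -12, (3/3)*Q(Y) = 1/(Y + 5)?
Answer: 135083309/146001807 ≈ 0.92522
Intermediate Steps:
Q(Y) = 1/(5 + Y) (Q(Y) = 1/(Y + 5) = 1/(5 + Y))
c(H, Z) = -4 (c(H, Z) = (⅓)*(-12) = -4)
C(p, s) = 2*p/(p + s) (C(p, s) = (2*p)/(p + s) = 2*p/(p + s))
k(W, o) = -4 - W
(-2471693 + C(-997, -260))/(k(-1847, -592) - 2673316) = (-2471693 + 2*(-997)/(-997 - 260))/((-4 - 1*(-1847)) - 2673316) = (-2471693 + 2*(-997)/(-1257))/((-4 + 1847) - 2673316) = (-2471693 + 2*(-997)*(-1/1257))/(1843 - 2673316) = (-2471693 + 1994/1257)/(-2671473) = -3106916107/1257*(-1/2671473) = 135083309/146001807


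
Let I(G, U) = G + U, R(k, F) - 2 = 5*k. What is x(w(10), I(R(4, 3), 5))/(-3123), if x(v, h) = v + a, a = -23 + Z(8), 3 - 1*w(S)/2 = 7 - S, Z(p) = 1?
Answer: 10/3123 ≈ 0.0032021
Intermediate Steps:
R(k, F) = 2 + 5*k
w(S) = -8 + 2*S (w(S) = 6 - 2*(7 - S) = 6 + (-14 + 2*S) = -8 + 2*S)
a = -22 (a = -23 + 1 = -22)
x(v, h) = -22 + v (x(v, h) = v - 22 = -22 + v)
x(w(10), I(R(4, 3), 5))/(-3123) = (-22 + (-8 + 2*10))/(-3123) = (-22 + (-8 + 20))*(-1/3123) = (-22 + 12)*(-1/3123) = -10*(-1/3123) = 10/3123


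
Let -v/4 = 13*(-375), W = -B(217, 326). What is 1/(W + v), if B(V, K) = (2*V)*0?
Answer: 1/19500 ≈ 5.1282e-5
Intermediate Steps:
B(V, K) = 0
W = 0 (W = -1*0 = 0)
v = 19500 (v = -52*(-375) = -4*(-4875) = 19500)
1/(W + v) = 1/(0 + 19500) = 1/19500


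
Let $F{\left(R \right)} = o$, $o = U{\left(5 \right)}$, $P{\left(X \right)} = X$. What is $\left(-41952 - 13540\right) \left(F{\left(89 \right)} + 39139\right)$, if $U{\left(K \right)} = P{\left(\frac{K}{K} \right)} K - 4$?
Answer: $-2171956880$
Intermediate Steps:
$U{\left(K \right)} = -4 + K$ ($U{\left(K \right)} = \frac{K}{K} K - 4 = 1 K - 4 = K - 4 = -4 + K$)
$o = 1$ ($o = -4 + 5 = 1$)
$F{\left(R \right)} = 1$
$\left(-41952 - 13540\right) \left(F{\left(89 \right)} + 39139\right) = \left(-41952 - 13540\right) \left(1 + 39139\right) = \left(-55492\right) 39140 = -2171956880$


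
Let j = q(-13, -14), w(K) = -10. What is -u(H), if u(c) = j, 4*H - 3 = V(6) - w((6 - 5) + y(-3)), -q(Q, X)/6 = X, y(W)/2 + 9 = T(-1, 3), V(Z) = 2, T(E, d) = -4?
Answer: -84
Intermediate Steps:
y(W) = -26 (y(W) = -18 + 2*(-4) = -18 - 8 = -26)
q(Q, X) = -6*X
H = 15/4 (H = 3/4 + (2 - 1*(-10))/4 = 3/4 + (2 + 10)/4 = 3/4 + (1/4)*12 = 3/4 + 3 = 15/4 ≈ 3.7500)
j = 84 (j = -6*(-14) = 84)
u(c) = 84
-u(H) = -1*84 = -84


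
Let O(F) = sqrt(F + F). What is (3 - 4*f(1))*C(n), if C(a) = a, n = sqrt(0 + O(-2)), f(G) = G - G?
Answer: 3 + 3*I ≈ 3.0 + 3.0*I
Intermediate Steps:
f(G) = 0
O(F) = sqrt(2)*sqrt(F) (O(F) = sqrt(2*F) = sqrt(2)*sqrt(F))
n = 1 + I (n = sqrt(0 + sqrt(2)*sqrt(-2)) = sqrt(0 + sqrt(2)*(I*sqrt(2))) = sqrt(0 + 2*I) = sqrt(2*I) = 1 + I ≈ 1.0 + 1.0*I)
(3 - 4*f(1))*C(n) = (3 - 4*0)*(1 + I) = (3 + 0)*(1 + I) = 3*(1 + I) = 3 + 3*I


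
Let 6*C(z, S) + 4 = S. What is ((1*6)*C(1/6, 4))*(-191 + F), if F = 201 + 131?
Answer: 0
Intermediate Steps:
C(z, S) = -⅔ + S/6
F = 332
((1*6)*C(1/6, 4))*(-191 + F) = ((1*6)*(-⅔ + (⅙)*4))*(-191 + 332) = (6*(-⅔ + ⅔))*141 = (6*0)*141 = 0*141 = 0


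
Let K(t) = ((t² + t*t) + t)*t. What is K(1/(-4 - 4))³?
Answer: 27/16777216 ≈ 1.6093e-6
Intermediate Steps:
K(t) = t*(t + 2*t²) (K(t) = ((t² + t²) + t)*t = (2*t² + t)*t = (t + 2*t²)*t = t*(t + 2*t²))
K(1/(-4 - 4))³ = ((1/(-4 - 4))²*(1 + 2/(-4 - 4)))³ = ((1/(-8))²*(1 + 2/(-8)))³ = ((-⅛)²*(1 + 2*(-⅛)))³ = ((1 - ¼)/64)³ = ((1/64)*(¾))³ = (3/256)³ = 27/16777216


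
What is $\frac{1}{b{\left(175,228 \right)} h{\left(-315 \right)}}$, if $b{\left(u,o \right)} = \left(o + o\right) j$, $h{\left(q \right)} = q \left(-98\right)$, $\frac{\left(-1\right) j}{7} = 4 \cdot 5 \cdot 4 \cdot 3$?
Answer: $- \frac{1}{23648889600} \approx -4.2285 \cdot 10^{-11}$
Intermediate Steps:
$j = -1680$ ($j = - 7 \cdot 4 \cdot 5 \cdot 4 \cdot 3 = - 7 \cdot 20 \cdot 4 \cdot 3 = - 7 \cdot 80 \cdot 3 = \left(-7\right) 240 = -1680$)
$h{\left(q \right)} = - 98 q$
$b{\left(u,o \right)} = - 3360 o$ ($b{\left(u,o \right)} = \left(o + o\right) \left(-1680\right) = 2 o \left(-1680\right) = - 3360 o$)
$\frac{1}{b{\left(175,228 \right)} h{\left(-315 \right)}} = \frac{1}{\left(-3360\right) 228 \left(\left(-98\right) \left(-315\right)\right)} = \frac{1}{\left(-766080\right) 30870} = \left(- \frac{1}{766080}\right) \frac{1}{30870} = - \frac{1}{23648889600}$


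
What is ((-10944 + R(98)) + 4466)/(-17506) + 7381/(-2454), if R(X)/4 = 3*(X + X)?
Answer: -59543291/21479862 ≈ -2.7721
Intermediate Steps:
R(X) = 24*X (R(X) = 4*(3*(X + X)) = 4*(3*(2*X)) = 4*(6*X) = 24*X)
((-10944 + R(98)) + 4466)/(-17506) + 7381/(-2454) = ((-10944 + 24*98) + 4466)/(-17506) + 7381/(-2454) = ((-10944 + 2352) + 4466)*(-1/17506) + 7381*(-1/2454) = (-8592 + 4466)*(-1/17506) - 7381/2454 = -4126*(-1/17506) - 7381/2454 = 2063/8753 - 7381/2454 = -59543291/21479862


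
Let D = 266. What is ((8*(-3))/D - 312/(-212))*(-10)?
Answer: -97380/7049 ≈ -13.815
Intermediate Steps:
((8*(-3))/D - 312/(-212))*(-10) = ((8*(-3))/266 - 312/(-212))*(-10) = (-24*1/266 - 312*(-1/212))*(-10) = (-12/133 + 78/53)*(-10) = (9738/7049)*(-10) = -97380/7049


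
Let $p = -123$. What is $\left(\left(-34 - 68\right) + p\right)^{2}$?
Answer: $50625$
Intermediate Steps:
$\left(\left(-34 - 68\right) + p\right)^{2} = \left(\left(-34 - 68\right) - 123\right)^{2} = \left(-102 - 123\right)^{2} = \left(-225\right)^{2} = 50625$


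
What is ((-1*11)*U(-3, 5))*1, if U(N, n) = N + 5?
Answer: -22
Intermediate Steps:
U(N, n) = 5 + N
((-1*11)*U(-3, 5))*1 = ((-1*11)*(5 - 3))*1 = -11*2*1 = -22*1 = -22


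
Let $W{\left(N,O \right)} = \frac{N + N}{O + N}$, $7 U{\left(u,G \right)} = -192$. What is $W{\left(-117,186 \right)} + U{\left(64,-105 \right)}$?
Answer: $- \frac{4962}{161} \approx -30.82$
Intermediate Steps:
$U{\left(u,G \right)} = - \frac{192}{7}$ ($U{\left(u,G \right)} = \frac{1}{7} \left(-192\right) = - \frac{192}{7}$)
$W{\left(N,O \right)} = \frac{2 N}{N + O}$
$W{\left(-117,186 \right)} + U{\left(64,-105 \right)} = 2 \left(-117\right) \frac{1}{-117 + 186} - \frac{192}{7} = 2 \left(-117\right) \frac{1}{69} - \frac{192}{7} = - \frac{78}{23} - \frac{192}{7} = - \frac{4962}{161}$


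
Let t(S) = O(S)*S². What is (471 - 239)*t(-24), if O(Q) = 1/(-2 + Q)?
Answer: -66816/13 ≈ -5139.7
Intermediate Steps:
t(S) = S²/(-2 + S)
(471 - 239)*t(-24) = (471 - 239)*((-24)²/(-2 - 24)) = 232*(576/(-26)) = 232*(576*(-1/26)) = 232*(-288/13) = -66816/13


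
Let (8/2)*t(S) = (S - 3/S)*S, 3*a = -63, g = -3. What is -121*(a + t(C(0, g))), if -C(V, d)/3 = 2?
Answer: 6171/4 ≈ 1542.8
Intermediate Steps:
C(V, d) = -6 (C(V, d) = -3*2 = -6)
a = -21 (a = (⅓)*(-63) = -21)
t(S) = S*(S - 3/S)/4 (t(S) = ((S - 3/S)*S)/4 = (S*(S - 3/S))/4 = S*(S - 3/S)/4)
-121*(a + t(C(0, g))) = -121*(-21 + (-¾ + (¼)*(-6)²)) = -121*(-21 + (-¾ + (¼)*36)) = -121*(-21 + (-¾ + 9)) = -121*(-21 + 33/4) = -121*(-51/4) = 6171/4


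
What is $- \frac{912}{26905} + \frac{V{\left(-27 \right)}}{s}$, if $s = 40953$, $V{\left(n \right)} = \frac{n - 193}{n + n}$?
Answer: $- \frac{91406102}{2704517505} \approx -0.033798$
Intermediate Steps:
$V{\left(n \right)} = \frac{-193 + n}{2 n}$
$- \frac{912}{26905} + \frac{V{\left(-27 \right)}}{s} = - \frac{912}{26905} + \frac{\frac{1}{2} \frac{1}{-27} \left(-193 - 27\right)}{40953} = \left(-912\right) \frac{1}{26905} + \frac{1}{2} \left(- \frac{1}{27}\right) \left(-220\right) \frac{1}{40953} = - \frac{912}{26905} + \frac{110}{27} \cdot \frac{1}{40953} = - \frac{912}{26905} + \frac{10}{100521} = - \frac{91406102}{2704517505}$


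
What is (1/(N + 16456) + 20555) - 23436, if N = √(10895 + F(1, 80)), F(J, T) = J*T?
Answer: -780142980185/270788961 - 5*√439/270788961 ≈ -2881.0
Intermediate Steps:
N = 5*√439 (N = √(10895 + 1*80) = √(10895 + 80) = √10975 = 5*√439 ≈ 104.76)
(1/(N + 16456) + 20555) - 23436 = (1/(5*√439 + 16456) + 20555) - 23436 = (1/(16456 + 5*√439) + 20555) - 23436 = (20555 + 1/(16456 + 5*√439)) - 23436 = -2881 + 1/(16456 + 5*√439)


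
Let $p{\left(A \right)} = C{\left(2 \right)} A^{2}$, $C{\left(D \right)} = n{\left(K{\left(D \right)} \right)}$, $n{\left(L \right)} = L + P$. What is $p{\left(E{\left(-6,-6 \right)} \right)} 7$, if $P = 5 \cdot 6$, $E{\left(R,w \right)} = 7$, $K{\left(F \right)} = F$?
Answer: $10976$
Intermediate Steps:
$P = 30$
$n{\left(L \right)} = 30 + L$ ($n{\left(L \right)} = L + 30 = 30 + L$)
$C{\left(D \right)} = 30 + D$
$p{\left(A \right)} = 32 A^{2}$ ($p{\left(A \right)} = \left(30 + 2\right) A^{2} = 32 A^{2}$)
$p{\left(E{\left(-6,-6 \right)} \right)} 7 = 32 \cdot 7^{2} \cdot 7 = 32 \cdot 49 \cdot 7 = 1568 \cdot 7 = 10976$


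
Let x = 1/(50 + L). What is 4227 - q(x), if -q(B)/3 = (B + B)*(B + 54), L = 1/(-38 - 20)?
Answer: 35579055819/8404201 ≈ 4233.5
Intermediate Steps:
L = -1/58 (L = 1/(-58) = -1/58 ≈ -0.017241)
x = 58/2899 (x = 1/(50 - 1/58) = 1/(2899/58) = 58/2899 ≈ 0.020007)
q(B) = -6*B*(54 + B) (q(B) = -3*(B + B)*(B + 54) = -3*2*B*(54 + B) = -6*B*(54 + B))
4227 - q(x) = 4227 - (-6)*58*(54 + 58/2899)/2899 = 4227 - (-6)*58*156604/(2899*2899) = 4227 - 1*(-54498192/8404201) = 4227 + 54498192/8404201 = 35579055819/8404201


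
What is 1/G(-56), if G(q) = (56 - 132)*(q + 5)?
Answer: 1/3876 ≈ 0.00025800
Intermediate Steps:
G(q) = -380 - 76*q (G(q) = -76*(5 + q) = -380 - 76*q)
1/G(-56) = 1/(-380 - 76*(-56)) = 1/(-380 + 4256) = 1/3876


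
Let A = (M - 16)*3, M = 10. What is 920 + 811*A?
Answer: -13678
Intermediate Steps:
A = -18 (A = (10 - 16)*3 = -6*3 = -18)
920 + 811*A = 920 + 811*(-18) = 920 - 14598 = -13678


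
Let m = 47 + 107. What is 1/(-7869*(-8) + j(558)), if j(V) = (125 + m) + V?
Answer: 1/63789 ≈ 1.5677e-5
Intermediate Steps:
m = 154
j(V) = 279 + V (j(V) = (125 + 154) + V = 279 + V)
1/(-7869*(-8) + j(558)) = 1/(-7869*(-8) + (279 + 558)) = 1/(62952 + 837) = 1/63789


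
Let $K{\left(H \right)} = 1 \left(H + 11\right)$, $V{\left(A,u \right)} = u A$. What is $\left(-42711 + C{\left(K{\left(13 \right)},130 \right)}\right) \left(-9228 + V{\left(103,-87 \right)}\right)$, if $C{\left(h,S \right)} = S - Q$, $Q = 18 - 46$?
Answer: $773996517$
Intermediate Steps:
$V{\left(A,u \right)} = A u$
$Q = -28$
$K{\left(H \right)} = 11 + H$ ($K{\left(H \right)} = 1 \left(11 + H\right) = 11 + H$)
$C{\left(h,S \right)} = 28 + S$ ($C{\left(h,S \right)} = S - -28 = S + 28 = 28 + S$)
$\left(-42711 + C{\left(K{\left(13 \right)},130 \right)}\right) \left(-9228 + V{\left(103,-87 \right)}\right) = \left(-42711 + \left(28 + 130\right)\right) \left(-9228 + 103 \left(-87\right)\right) = \left(-42711 + 158\right) \left(-9228 - 8961\right) = \left(-42553\right) \left(-18189\right) = 773996517$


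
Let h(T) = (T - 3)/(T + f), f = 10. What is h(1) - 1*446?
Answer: -4908/11 ≈ -446.18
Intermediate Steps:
h(T) = (-3 + T)/(10 + T) (h(T) = (T - 3)/(T + 10) = (-3 + T)/(10 + T))
h(1) - 1*446 = (-3 + 1)/(10 + 1) - 1*446 = -2/11 - 446 = -4908/11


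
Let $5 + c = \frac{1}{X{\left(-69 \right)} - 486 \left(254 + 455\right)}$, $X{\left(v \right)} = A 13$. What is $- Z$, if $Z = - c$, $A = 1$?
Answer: $- \frac{1722806}{344561} \approx -5.0$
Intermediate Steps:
$X{\left(v \right)} = 13$ ($X{\left(v \right)} = 1 \cdot 13 = 13$)
$c = - \frac{1722806}{344561}$ ($c = -5 + \frac{1}{13 - 486 \left(254 + 455\right)} = -5 + \frac{1}{13 - 344574} = -5 + \frac{1}{-344561} = -5 - \frac{1}{344561} = - \frac{1722806}{344561} \approx -5.0$)
$Z = \frac{1722806}{344561}$ ($Z = \left(-1\right) \left(- \frac{1722806}{344561}\right) = \frac{1722806}{344561} \approx 5.0$)
$- Z = \left(-1\right) \frac{1722806}{344561} = - \frac{1722806}{344561}$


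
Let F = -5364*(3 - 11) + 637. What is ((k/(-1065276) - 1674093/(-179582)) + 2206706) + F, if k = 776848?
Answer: 107621328601452073/47826098658 ≈ 2.2503e+6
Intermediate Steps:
F = 43549 (F = -5364*(-8) + 637 = -596*(-72) + 637 = 42912 + 637 = 43549)
((k/(-1065276) - 1674093/(-179582)) + 2206706) + F = ((776848/(-1065276) - 1674093/(-179582)) + 2206706) + 43549 = ((776848*(-1/1065276) - 1674093*(-1/179582)) + 2206706) + 43549 = ((-194212/266319 + 1674093/179582) + 2206706) + 43549 = (410965794283/47826098658 + 2206706) + 43549 = 105538549830994831/47826098658 + 43549 = 107621328601452073/47826098658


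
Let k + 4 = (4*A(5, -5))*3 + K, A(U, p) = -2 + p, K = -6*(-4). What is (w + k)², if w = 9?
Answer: 3025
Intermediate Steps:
K = 24
k = -64 (k = -4 + ((4*(-2 - 5))*3 + 24) = -4 + ((4*(-7))*3 + 24) = -4 + (-28*3 + 24) = -4 + (-84 + 24) = -4 - 60 = -64)
(w + k)² = (9 - 64)² = (-55)² = 3025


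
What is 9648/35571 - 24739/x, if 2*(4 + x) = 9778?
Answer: -277620163/57921445 ≈ -4.7930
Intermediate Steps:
x = 4885 (x = -4 + (1/2)*9778 = -4 + 4889 = 4885)
9648/35571 - 24739/x = 9648/35571 - 24739/4885 = 9648*(1/35571) - 24739*1/4885 = 3216/11857 - 24739/4885 = -277620163/57921445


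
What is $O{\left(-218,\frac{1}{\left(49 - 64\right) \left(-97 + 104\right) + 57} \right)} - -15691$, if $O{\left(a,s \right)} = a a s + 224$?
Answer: $\frac{179099}{12} \approx 14925.0$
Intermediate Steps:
$O{\left(a,s \right)} = 224 + s a^{2}$ ($O{\left(a,s \right)} = a^{2} s + 224 = s a^{2} + 224 = 224 + s a^{2}$)
$O{\left(-218,\frac{1}{\left(49 - 64\right) \left(-97 + 104\right) + 57} \right)} - -15691 = \left(224 + \frac{\left(-218\right)^{2}}{\left(49 - 64\right) \left(-97 + 104\right) + 57}\right) - -15691 = \left(224 + \frac{1}{\left(-15\right) 7 + 57} \cdot 47524\right) + 15691 = \left(224 + \frac{1}{-105 + 57} \cdot 47524\right) + 15691 = \left(224 + \frac{1}{-48} \cdot 47524\right) + 15691 = \left(224 - \frac{11881}{12}\right) + 15691 = - \frac{9193}{12} + 15691 = \frac{179099}{12}$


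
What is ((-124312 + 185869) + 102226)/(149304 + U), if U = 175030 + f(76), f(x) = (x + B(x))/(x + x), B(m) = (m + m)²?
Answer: 327566/648973 ≈ 0.50475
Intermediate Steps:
B(m) = 4*m² (B(m) = (2*m)² = 4*m²)
f(x) = (x + 4*x²)/(2*x) (f(x) = (x + 4*x²)/(x + x) = (x + 4*x²)/((2*x)) = (x + 4*x²)*(1/(2*x)) = (x + 4*x²)/(2*x))
U = 350365/2 (U = 175030 + (½ + 2*76) = 175030 + (½ + 152) = 175030 + 305/2 = 350365/2 ≈ 1.7518e+5)
((-124312 + 185869) + 102226)/(149304 + U) = ((-124312 + 185869) + 102226)/(149304 + 350365/2) = (61557 + 102226)/(648973/2) = 163783*(2/648973) = 327566/648973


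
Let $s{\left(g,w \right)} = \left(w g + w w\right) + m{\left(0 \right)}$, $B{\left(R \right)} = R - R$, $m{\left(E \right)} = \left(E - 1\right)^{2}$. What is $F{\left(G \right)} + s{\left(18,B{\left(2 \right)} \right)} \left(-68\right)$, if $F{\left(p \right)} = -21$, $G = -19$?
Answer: $-89$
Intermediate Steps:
$m{\left(E \right)} = \left(-1 + E\right)^{2}$
$B{\left(R \right)} = 0$
$s{\left(g,w \right)} = 1 + w^{2} + g w$ ($s{\left(g,w \right)} = \left(w g + w w\right) + \left(-1 + 0\right)^{2} = \left(g w + w^{2}\right) + \left(-1\right)^{2} = \left(w^{2} + g w\right) + 1 = 1 + w^{2} + g w$)
$F{\left(G \right)} + s{\left(18,B{\left(2 \right)} \right)} \left(-68\right) = -21 + \left(1 + 0^{2} + 18 \cdot 0\right) \left(-68\right) = -21 + \left(1 + 0 + 0\right) \left(-68\right) = -21 + 1 \left(-68\right) = -21 - 68 = -89$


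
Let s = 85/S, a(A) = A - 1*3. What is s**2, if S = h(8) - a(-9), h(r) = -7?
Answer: 289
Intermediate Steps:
a(A) = -3 + A (a(A) = A - 3 = -3 + A)
S = 5 (S = -7 - (-3 - 9) = -7 - 1*(-12) = -7 + 12 = 5)
s = 17 (s = 85/5 = 85*(1/5) = 17)
s**2 = 17**2 = 289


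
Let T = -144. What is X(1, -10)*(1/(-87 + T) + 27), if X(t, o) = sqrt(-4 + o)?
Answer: 6236*I*sqrt(14)/231 ≈ 101.01*I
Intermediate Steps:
X(1, -10)*(1/(-87 + T) + 27) = sqrt(-4 - 10)*(1/(-87 - 144) + 27) = sqrt(-14)*(1/(-231) + 27) = (I*sqrt(14))*(-1/231 + 27) = (I*sqrt(14))*(6236/231) = 6236*I*sqrt(14)/231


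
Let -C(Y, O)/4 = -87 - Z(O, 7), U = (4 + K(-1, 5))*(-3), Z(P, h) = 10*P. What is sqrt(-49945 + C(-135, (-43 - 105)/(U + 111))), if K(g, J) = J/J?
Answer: 4*I*sqrt(27933)/3 ≈ 222.84*I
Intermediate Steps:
K(g, J) = 1
U = -15 (U = (4 + 1)*(-3) = 5*(-3) = -15)
C(Y, O) = 348 + 40*O (C(Y, O) = -4*(-87 - 10*O) = 348 + 40*O)
sqrt(-49945 + C(-135, (-43 - 105)/(U + 111))) = sqrt(-49945 + (348 + 40*((-43 - 105)/(-15 + 111)))) = sqrt(-49945 + (348 + 40*(-148/96))) = sqrt(-49945 + (348 + 40*(-148*1/96))) = sqrt(-49945 + (348 + 40*(-37/24))) = sqrt(-49945 + (348 - 185/3)) = sqrt(-49945 + 859/3) = sqrt(-148976/3) = 4*I*sqrt(27933)/3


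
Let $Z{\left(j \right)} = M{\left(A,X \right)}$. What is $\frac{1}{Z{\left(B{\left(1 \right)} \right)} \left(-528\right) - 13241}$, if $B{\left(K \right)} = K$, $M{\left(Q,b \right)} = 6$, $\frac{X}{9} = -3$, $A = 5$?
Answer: $- \frac{1}{16409} \approx -6.0942 \cdot 10^{-5}$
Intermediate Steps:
$X = -27$ ($X = 9 \left(-3\right) = -27$)
$Z{\left(j \right)} = 6$
$\frac{1}{Z{\left(B{\left(1 \right)} \right)} \left(-528\right) - 13241} = \frac{1}{6 \left(-528\right) - 13241} = \frac{1}{-3168 - 13241} = \frac{1}{-16409} = - \frac{1}{16409}$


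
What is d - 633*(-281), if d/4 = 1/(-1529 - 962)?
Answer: 443081639/2491 ≈ 1.7787e+5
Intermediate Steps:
d = -4/2491 (d = 4/(-1529 - 962) = 4/(-2491) = 4*(-1/2491) = -4/2491 ≈ -0.0016058)
d - 633*(-281) = -4/2491 - 633*(-281) = -4/2491 + 177873 = 443081639/2491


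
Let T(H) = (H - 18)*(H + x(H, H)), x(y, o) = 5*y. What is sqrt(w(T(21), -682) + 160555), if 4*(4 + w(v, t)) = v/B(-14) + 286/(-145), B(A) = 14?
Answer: sqrt(13502865305)/290 ≈ 400.70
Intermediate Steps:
T(H) = 6*H*(-18 + H) (T(H) = (H - 18)*(H + 5*H) = (-18 + H)*(6*H) = 6*H*(-18 + H))
w(v, t) = -1303/290 + v/56 (w(v, t) = -4 + (v/14 + 286/(-145))/4 = -4 + (v*(1/14) + 286*(-1/145))/4 = -4 + (v/14 - 286/145)/4 = -4 + (-286/145 + v/14)/4 = -4 + (-143/290 + v/56) = -1303/290 + v/56)
sqrt(w(T(21), -682) + 160555) = sqrt((-1303/290 + (6*21*(-18 + 21))/56) + 160555) = sqrt((-1303/290 + (6*21*3)/56) + 160555) = sqrt((-1303/290 + (1/56)*378) + 160555) = sqrt((-1303/290 + 27/4) + 160555) = sqrt(1309/580 + 160555) = sqrt(93123209/580) = sqrt(13502865305)/290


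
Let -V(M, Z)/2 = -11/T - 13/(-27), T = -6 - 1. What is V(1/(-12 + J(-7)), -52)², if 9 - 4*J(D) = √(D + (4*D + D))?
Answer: 602176/35721 ≈ 16.858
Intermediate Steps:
T = -7
J(D) = 9/4 - √6*√D/4 (J(D) = 9/4 - √(D + (4*D + D))/4 = 9/4 - √(D + 5*D)/4 = 9/4 - √6*√D/4)
V(M, Z) = -776/189 (V(M, Z) = -2*(-11/(-7) - 13/(-27)) = -2*(-11*(-⅐) - 13*(-1/27)) = -2*(11/7 + 13/27) = -2*388/189 = -776/189)
V(1/(-12 + J(-7)), -52)² = (-776/189)² = 602176/35721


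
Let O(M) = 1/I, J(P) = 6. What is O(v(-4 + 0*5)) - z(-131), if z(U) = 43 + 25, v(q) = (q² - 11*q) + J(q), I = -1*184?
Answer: -12513/184 ≈ -68.005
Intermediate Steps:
I = -184
v(q) = 6 + q² - 11*q (v(q) = (q² - 11*q) + 6 = 6 + q² - 11*q)
z(U) = 68
O(M) = -1/184 (O(M) = 1/(-184) = -1/184)
O(v(-4 + 0*5)) - z(-131) = -1/184 - 1*68 = -1/184 - 68 = -12513/184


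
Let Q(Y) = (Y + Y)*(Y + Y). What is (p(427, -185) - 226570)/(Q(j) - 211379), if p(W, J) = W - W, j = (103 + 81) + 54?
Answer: -226570/15197 ≈ -14.909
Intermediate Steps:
j = 238 (j = 184 + 54 = 238)
p(W, J) = 0
Q(Y) = 4*Y² (Q(Y) = (2*Y)*(2*Y) = 4*Y²)
(p(427, -185) - 226570)/(Q(j) - 211379) = (0 - 226570)/(4*238² - 211379) = -226570/(4*56644 - 211379) = -226570/(226576 - 211379) = -226570/15197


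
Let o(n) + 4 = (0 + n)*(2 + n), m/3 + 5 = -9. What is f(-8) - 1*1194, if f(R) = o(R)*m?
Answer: -3042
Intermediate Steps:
m = -42 (m = -15 + 3*(-9) = -15 - 27 = -42)
o(n) = -4 + n*(2 + n) (o(n) = -4 + (0 + n)*(2 + n) = -4 + n*(2 + n))
f(R) = 168 - 84*R - 42*R² (f(R) = (-4 + R² + 2*R)*(-42) = 168 - 84*R - 42*R²)
f(-8) - 1*1194 = (168 - 84*(-8) - 42*(-8)²) - 1*1194 = (168 + 672 - 42*64) - 1194 = (168 + 672 - 2688) - 1194 = -1848 - 1194 = -3042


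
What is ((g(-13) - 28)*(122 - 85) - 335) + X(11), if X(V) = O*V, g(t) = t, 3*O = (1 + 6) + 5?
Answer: -1808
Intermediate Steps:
O = 4 (O = ((1 + 6) + 5)/3 = (7 + 5)/3 = (1/3)*12 = 4)
X(V) = 4*V
((g(-13) - 28)*(122 - 85) - 335) + X(11) = ((-13 - 28)*(122 - 85) - 335) + 4*11 = (-41*37 - 335) + 44 = (-1517 - 335) + 44 = -1852 + 44 = -1808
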